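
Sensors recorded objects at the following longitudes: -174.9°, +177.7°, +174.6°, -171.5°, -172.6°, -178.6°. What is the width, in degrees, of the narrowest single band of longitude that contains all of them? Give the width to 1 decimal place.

Sort the longitudes: -178.6°, -174.9°, -172.6°, -171.5°, +174.6°, +177.7°.
Eastward gaps between consecutive values (wrapping around): 3.7°, 2.3°, 1.1°, 346.1°, 3.1°, 3.7°.
Largest gap = 346.1° ⇒ minimal covering band is its complement: 360° − 346.1° = 13.9°.
Band runs from +174.6° eastward to -171.5°, crossing the antimeridian.

13.9°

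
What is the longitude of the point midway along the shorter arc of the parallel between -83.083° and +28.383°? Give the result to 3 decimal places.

Signed shortest Δλ from -83.083° to +28.383° is +111.466°.
Midpoint longitude = -83.083° + (+111.466°)/2 = -83.083° + 55.733° = -27.350°.

-27.350°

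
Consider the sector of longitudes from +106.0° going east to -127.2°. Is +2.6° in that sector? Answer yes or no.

No

Band width going east from +106.0° to -127.2°: ((-127.2 − 106.0) mod 360) = 126.8°.
Offset of +2.6° east of the west edge: ((2.6 − 106.0) mod 360) = 256.6°.
256.6° > 126.8° ⇒ outside.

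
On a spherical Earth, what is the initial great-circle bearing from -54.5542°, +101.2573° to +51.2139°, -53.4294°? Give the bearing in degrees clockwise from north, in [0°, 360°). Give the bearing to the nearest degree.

268°

Δλ = -53.4294 − 101.2573 = -154.6867°.
θ = atan2( sin Δλ · cos φ₂ , cos φ₁ · sin φ₂ − sin φ₁ · cos φ₂ · cos Δλ )
  = atan2(-0.26783, -0.00927) = -91.982° → normalised to [0°, 360°): 268.018°.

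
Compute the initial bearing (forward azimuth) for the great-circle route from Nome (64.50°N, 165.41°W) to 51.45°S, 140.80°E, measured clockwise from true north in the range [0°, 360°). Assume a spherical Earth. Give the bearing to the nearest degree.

217°

Δλ = 140.80 − -165.41 = 306.21°; wrapped into (−180°, 180°]: -53.79°.
θ = atan2( sin Δλ · cos φ₂ , cos φ₁ · sin φ₂ − sin φ₁ · cos φ₂ · cos Δλ )
  = atan2(-0.50283, -0.66898) = -143.070° → normalised to [0°, 360°): 216.930°.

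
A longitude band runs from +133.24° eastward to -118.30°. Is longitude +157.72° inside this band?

Yes

Band width going east from +133.24° to -118.30°: ((-118.30 − 133.24) mod 360) = 108.46°.
Offset of +157.72° east of the west edge: ((157.72 − 133.24) mod 360) = 24.48°.
24.48° ≤ 108.46° ⇒ inside.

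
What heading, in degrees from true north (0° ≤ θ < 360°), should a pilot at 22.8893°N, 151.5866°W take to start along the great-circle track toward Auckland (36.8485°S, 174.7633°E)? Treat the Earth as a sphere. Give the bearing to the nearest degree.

209°

Δλ = 174.7633 − -151.5866 = 326.3499°; wrapped into (−180°, 180°]: -33.6501°.
θ = atan2( sin Δλ · cos φ₂ , cos φ₁ · sin φ₂ − sin φ₁ · cos φ₂ · cos Δλ )
  = atan2(-0.44342, -0.81157) = -151.349° → normalised to [0°, 360°): 208.651°.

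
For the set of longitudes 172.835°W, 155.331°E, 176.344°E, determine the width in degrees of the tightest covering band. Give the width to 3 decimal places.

31.834°

Sort the longitudes: -172.835°, +155.331°, +176.344°.
Eastward gaps between consecutive values (wrapping around): 328.166°, 21.013°, 10.821°.
Largest gap = 328.166° ⇒ minimal covering band is its complement: 360° − 328.166° = 31.834°.
Band runs from +155.331° eastward to -172.835°, crossing the antimeridian.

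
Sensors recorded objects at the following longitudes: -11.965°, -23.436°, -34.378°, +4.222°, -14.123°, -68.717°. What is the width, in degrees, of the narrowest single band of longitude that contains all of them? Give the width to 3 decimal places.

72.939°

Sort the longitudes: -68.717°, -34.378°, -23.436°, -14.123°, -11.965°, +4.222°.
Eastward gaps between consecutive values (wrapping around): 34.339°, 10.942°, 9.313°, 2.158°, 16.187°, 287.061°.
Largest gap = 287.061° ⇒ minimal covering band is its complement: 360° − 287.061° = 72.939°.
Band runs from -68.717° eastward to +4.222°.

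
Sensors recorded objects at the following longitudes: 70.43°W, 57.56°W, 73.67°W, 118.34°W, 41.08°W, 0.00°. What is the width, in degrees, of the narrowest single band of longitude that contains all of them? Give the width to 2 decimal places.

Sort the longitudes: -118.34°, -73.67°, -70.43°, -57.56°, -41.08°, +0.00°.
Eastward gaps between consecutive values (wrapping around): 44.67°, 3.24°, 12.87°, 16.48°, 41.08°, 241.66°.
Largest gap = 241.66° ⇒ minimal covering band is its complement: 360° − 241.66° = 118.34°.
Band runs from -118.34° eastward to +0.00°.

118.34°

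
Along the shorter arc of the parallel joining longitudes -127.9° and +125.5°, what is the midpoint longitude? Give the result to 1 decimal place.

Signed shortest Δλ from -127.9° to +125.5° is -106.6°.
Midpoint longitude = -127.9° + (-106.6°)/2 = -127.9° − 53.3° = -181.2°.
Normalise into (−180°, 180°]: +178.8°.
(The naïve average (-127.9 + +125.5)/2 = -1.2° is on the wrong side of the globe.)

+178.8°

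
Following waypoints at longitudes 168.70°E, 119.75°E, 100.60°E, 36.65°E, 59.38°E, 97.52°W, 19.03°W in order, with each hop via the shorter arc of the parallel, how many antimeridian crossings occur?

Leg 1: +168.70° → +119.75°, shortest Δλ = -48.95° (west) — does not cross 180°.
Leg 2: +119.75° → +100.60°, shortest Δλ = -19.15° (west) — does not cross 180°.
Leg 3: +100.60° → +36.65°, shortest Δλ = -63.95° (west) — does not cross 180°.
Leg 4: +36.65° → +59.38°, shortest Δλ = 22.73° (east) — does not cross 180°.
Leg 5: +59.38° → -97.52°, shortest Δλ = -156.9° (west) — does not cross 180°.
Leg 6: -97.52° → -19.03°, shortest Δλ = 78.49° (east) — does not cross 180°.
Total crossings: 0.

0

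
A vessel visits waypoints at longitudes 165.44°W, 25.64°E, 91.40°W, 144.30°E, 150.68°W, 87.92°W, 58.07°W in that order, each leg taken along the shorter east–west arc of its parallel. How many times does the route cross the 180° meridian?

3

Leg 1: -165.44° → +25.64°, shortest Δλ = -168.92° (west) — crosses 180°.
Leg 2: +25.64° → -91.40°, shortest Δλ = -117.04° (west) — does not cross 180°.
Leg 3: -91.40° → +144.30°, shortest Δλ = -124.3° (west) — crosses 180°.
Leg 4: +144.30° → -150.68°, shortest Δλ = 65.02° (east) — crosses 180°.
Leg 5: -150.68° → -87.92°, shortest Δλ = 62.76° (east) — does not cross 180°.
Leg 6: -87.92° → -58.07°, shortest Δλ = 29.85° (east) — does not cross 180°.
Total crossings: 3.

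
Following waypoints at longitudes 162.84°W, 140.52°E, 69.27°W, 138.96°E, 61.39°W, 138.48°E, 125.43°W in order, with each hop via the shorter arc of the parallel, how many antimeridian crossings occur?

6

Leg 1: -162.84° → +140.52°, shortest Δλ = -56.64° (west) — crosses 180°.
Leg 2: +140.52° → -69.27°, shortest Δλ = 150.21° (east) — crosses 180°.
Leg 3: -69.27° → +138.96°, shortest Δλ = -151.77° (west) — crosses 180°.
Leg 4: +138.96° → -61.39°, shortest Δλ = 159.65° (east) — crosses 180°.
Leg 5: -61.39° → +138.48°, shortest Δλ = -160.13° (west) — crosses 180°.
Leg 6: +138.48° → -125.43°, shortest Δλ = 96.09° (east) — crosses 180°.
Total crossings: 6.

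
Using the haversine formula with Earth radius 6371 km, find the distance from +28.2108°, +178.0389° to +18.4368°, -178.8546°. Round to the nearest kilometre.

Δλ = -178.8546 − 178.0389 = -356.8935°; wrapped into (−180°, 180°]: 3.1065°.
Δφ = 18.4368 − 28.2108 = -9.7740°.
a = sin²(Δφ/2) + cos φ₁ · cos φ₂ · sin²(Δλ/2) = 0.007872.
c = 2·atan2(√a, √(1−a)) = 0.17768 rad → d = 6371·c ≈ 1131.99 km.

1132 km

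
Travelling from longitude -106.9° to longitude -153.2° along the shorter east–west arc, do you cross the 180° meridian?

No

Signed shortest Δλ = ((-153.2 − -106.9 + 180) mod 360) − 180 = -46.3°.
Going west by 46.3° from -106.9° reaches -153.2° without touching 180°.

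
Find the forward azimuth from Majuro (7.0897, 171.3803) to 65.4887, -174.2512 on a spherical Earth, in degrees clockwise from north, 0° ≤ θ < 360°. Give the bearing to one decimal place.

Δλ = -174.2512 − 171.3803 = -345.6315°; wrapped into (−180°, 180°]: 14.3685°.
θ = atan2( sin Δλ · cos φ₂ , cos φ₁ · sin φ₂ − sin φ₁ · cos φ₂ · cos Δλ )
  = atan2(0.10295, 0.85332) = 6.880° → normalised to [0°, 360°): 6.880°.

6.9°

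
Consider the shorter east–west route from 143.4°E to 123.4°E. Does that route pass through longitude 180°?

Signed shortest Δλ = ((123.4 − 143.4 + 180) mod 360) − 180 = -20.0°.
Going west by 20.0° from +143.4° reaches +123.4° without touching 180°.

No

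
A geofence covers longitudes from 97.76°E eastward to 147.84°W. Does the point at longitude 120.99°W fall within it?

No

Band width going east from +97.76° to -147.84°: ((-147.84 − 97.76) mod 360) = 114.40°.
Offset of -120.99° east of the west edge: ((-120.99 − 97.76) mod 360) = 141.25°.
141.25° > 114.40° ⇒ outside.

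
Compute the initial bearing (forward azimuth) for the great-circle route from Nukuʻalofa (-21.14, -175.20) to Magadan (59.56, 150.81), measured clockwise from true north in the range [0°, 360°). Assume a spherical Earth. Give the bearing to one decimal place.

Δλ = 150.81 − -175.20 = 326.01°; wrapped into (−180°, 180°]: -33.99°.
θ = atan2( sin Δλ · cos φ₂ , cos φ₁ · sin φ₂ − sin φ₁ · cos φ₂ · cos Δλ )
  = atan2(-0.28323, 0.95564) = -16.509° → normalised to [0°, 360°): 343.491°.

343.5°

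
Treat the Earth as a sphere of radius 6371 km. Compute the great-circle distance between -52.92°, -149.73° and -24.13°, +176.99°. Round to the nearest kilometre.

4245 km

Δλ = 176.99 − -149.73 = 326.72°; wrapped into (−180°, 180°]: -33.28°.
Δφ = -24.13 − -52.92 = 28.79°.
a = sin²(Δφ/2) + cos φ₁ · cos φ₂ · sin²(Δλ/2) = 0.106925.
c = 2·atan2(√a, √(1−a)) = 0.66624 rad → d = 6371·c ≈ 4244.63 km.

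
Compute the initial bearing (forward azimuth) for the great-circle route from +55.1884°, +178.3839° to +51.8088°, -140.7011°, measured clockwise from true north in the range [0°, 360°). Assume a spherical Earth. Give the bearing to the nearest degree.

81°

Δλ = -140.7011 − 178.3839 = -319.0850°; wrapped into (−180°, 180°]: 40.9150°.
θ = atan2( sin Δλ · cos φ₂ , cos φ₁ · sin φ₂ − sin φ₁ · cos φ₂ · cos Δλ )
  = atan2(0.40494, 0.06507) = 80.871° → normalised to [0°, 360°): 80.871°.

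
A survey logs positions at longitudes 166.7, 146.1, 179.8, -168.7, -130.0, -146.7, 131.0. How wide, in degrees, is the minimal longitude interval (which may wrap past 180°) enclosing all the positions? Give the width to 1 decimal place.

99.0°

Sort the longitudes: -168.7°, -146.7°, -130.0°, +131.0°, +146.1°, +166.7°, +179.8°.
Eastward gaps between consecutive values (wrapping around): 22.0°, 16.7°, 261.0°, 15.1°, 20.6°, 13.1°, 11.5°.
Largest gap = 261.0° ⇒ minimal covering band is its complement: 360° − 261.0° = 99.0°.
Band runs from +131.0° eastward to -130.0°, crossing the antimeridian.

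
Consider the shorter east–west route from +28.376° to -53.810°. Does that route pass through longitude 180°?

No

Signed shortest Δλ = ((-53.810 − 28.376 + 180) mod 360) − 180 = -82.186°.
Going west by 82.186° from +28.376° reaches -53.810° without touching 180°.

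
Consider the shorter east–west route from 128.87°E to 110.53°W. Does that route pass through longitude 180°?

Naïve |-110.53 − 128.87| = 239.4° > 180°, so the shorter arc goes the other way round — across 180°.
Signed shortest Δλ = ((-110.53 − 128.87 + 180) mod 360) − 180 = 120.6°.
Going east by 120.6° from +128.87° passes through 180° before reaching -110.53°.

Yes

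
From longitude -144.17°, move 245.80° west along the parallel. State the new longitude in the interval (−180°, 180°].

-29.97°

Start at -144.17°; shift −245.80° → -389.97°.
-389.97° lies outside (−180°, 180°]; add 360° → -29.97°.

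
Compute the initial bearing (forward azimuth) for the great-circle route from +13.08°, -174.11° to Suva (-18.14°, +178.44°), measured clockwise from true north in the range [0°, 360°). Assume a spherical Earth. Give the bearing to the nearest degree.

Δλ = 178.44 − -174.11 = 352.55°; wrapped into (−180°, 180°]: -7.45°.
θ = atan2( sin Δλ · cos φ₂ , cos φ₁ · sin φ₂ − sin φ₁ · cos φ₂ · cos Δλ )
  = atan2(-0.12322, -0.51651) = -166.583° → normalised to [0°, 360°): 193.417°.

193°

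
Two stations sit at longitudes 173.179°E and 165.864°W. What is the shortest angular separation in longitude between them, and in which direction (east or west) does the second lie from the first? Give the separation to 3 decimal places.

Raw difference: -165.864 − 173.179 = -339.043°.
Normalise into (−180°, 180°]: -339.043° + 360° = 20.957°.
Positive ⇒ the second point lies to the east; separation 20.957°.

20.957° east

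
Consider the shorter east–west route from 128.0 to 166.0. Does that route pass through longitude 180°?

Signed shortest Δλ = ((166.0 − 128.0 + 180) mod 360) − 180 = 38.0°.
Going east by 38.0° from +128.0° reaches +166.0° without touching 180°.

No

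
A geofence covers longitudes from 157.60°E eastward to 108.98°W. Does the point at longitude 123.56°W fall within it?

Band width going east from +157.60° to -108.98°: ((-108.98 − 157.60) mod 360) = 93.42°.
Offset of -123.56° east of the west edge: ((-123.56 − 157.60) mod 360) = 78.84°.
78.84° ≤ 93.42° ⇒ inside.

Yes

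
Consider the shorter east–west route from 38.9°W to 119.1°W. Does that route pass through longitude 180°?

Signed shortest Δλ = ((-119.1 − -38.9 + 180) mod 360) − 180 = -80.2°.
Going west by 80.2° from -38.9° reaches -119.1° without touching 180°.

No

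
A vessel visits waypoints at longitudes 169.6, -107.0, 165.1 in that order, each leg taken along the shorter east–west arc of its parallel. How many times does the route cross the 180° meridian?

Leg 1: +169.6° → -107.0°, shortest Δλ = 83.4° (east) — crosses 180°.
Leg 2: -107.0° → +165.1°, shortest Δλ = -87.9° (west) — crosses 180°.
Total crossings: 2.

2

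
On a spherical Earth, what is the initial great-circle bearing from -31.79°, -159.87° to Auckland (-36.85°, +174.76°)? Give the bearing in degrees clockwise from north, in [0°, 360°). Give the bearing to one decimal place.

249.4°

Δλ = 174.76 − -159.87 = 334.63°; wrapped into (−180°, 180°]: -25.37°.
θ = atan2( sin Δλ · cos φ₂ , cos φ₁ · sin φ₂ − sin φ₁ · cos φ₂ · cos Δλ )
  = atan2(-0.34286, -0.12885) = -110.597° → normalised to [0°, 360°): 249.403°.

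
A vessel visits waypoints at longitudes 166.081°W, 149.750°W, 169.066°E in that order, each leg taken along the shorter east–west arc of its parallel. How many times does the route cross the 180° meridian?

Leg 1: -166.081° → -149.750°, shortest Δλ = 16.331° (east) — does not cross 180°.
Leg 2: -149.750° → +169.066°, shortest Δλ = -41.184° (west) — crosses 180°.
Total crossings: 1.

1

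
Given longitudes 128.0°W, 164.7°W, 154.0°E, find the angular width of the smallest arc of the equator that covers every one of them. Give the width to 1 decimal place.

78.0°

Sort the longitudes: -164.7°, -128.0°, +154.0°.
Eastward gaps between consecutive values (wrapping around): 36.7°, 282.0°, 41.3°.
Largest gap = 282.0° ⇒ minimal covering band is its complement: 360° − 282.0° = 78.0°.
Band runs from +154.0° eastward to -128.0°, crossing the antimeridian.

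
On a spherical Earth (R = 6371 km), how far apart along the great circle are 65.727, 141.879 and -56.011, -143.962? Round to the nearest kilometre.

Δλ = -143.962 − 141.879 = -285.841°; wrapped into (−180°, 180°]: 74.159°.
Δφ = -56.011 − 65.727 = -121.738°.
a = sin²(Δφ/2) + cos φ₁ · cos φ₂ · sin²(Δλ/2) = 0.846558.
c = 2·atan2(√a, √(1−a)) = 2.33660 rad → d = 6371·c ≈ 14886.47 km.

14886 km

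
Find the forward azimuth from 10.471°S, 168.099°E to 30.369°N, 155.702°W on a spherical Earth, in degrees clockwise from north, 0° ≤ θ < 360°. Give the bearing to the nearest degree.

Δλ = -155.702 − 168.099 = -323.801°; wrapped into (−180°, 180°]: 36.199°.
θ = atan2( sin Δλ · cos φ₂ , cos φ₁ · sin φ₂ − sin φ₁ · cos φ₂ · cos Δλ )
  = atan2(0.50955, 0.62368) = 39.249° → normalised to [0°, 360°): 39.249°.

39°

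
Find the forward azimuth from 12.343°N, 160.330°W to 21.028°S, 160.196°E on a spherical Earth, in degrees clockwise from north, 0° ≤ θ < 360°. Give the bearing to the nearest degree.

Δλ = 160.196 − -160.330 = 320.526°; wrapped into (−180°, 180°]: -39.474°.
θ = atan2( sin Δλ · cos φ₂ , cos φ₁ · sin φ₂ − sin φ₁ · cos φ₂ · cos Δλ )
  = atan2(-0.59339, -0.50455) = -130.374° → normalised to [0°, 360°): 229.626°.

230°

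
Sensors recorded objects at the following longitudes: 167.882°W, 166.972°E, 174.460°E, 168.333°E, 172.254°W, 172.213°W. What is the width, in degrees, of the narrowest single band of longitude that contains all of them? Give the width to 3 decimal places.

25.146°

Sort the longitudes: -172.254°, -172.213°, -167.882°, +166.972°, +168.333°, +174.460°.
Eastward gaps between consecutive values (wrapping around): 0.041°, 4.331°, 334.854°, 1.361°, 6.127°, 13.286°.
Largest gap = 334.854° ⇒ minimal covering band is its complement: 360° − 334.854° = 25.146°.
Band runs from +166.972° eastward to -167.882°, crossing the antimeridian.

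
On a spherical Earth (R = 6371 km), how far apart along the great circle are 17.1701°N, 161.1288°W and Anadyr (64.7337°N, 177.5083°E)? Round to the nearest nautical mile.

2984 nmi

Δλ = 177.5083 − -161.1288 = 338.6371°; wrapped into (−180°, 180°]: -21.3629°.
Δφ = 64.7337 − 17.1701 = 47.5636°.
a = sin²(Δφ/2) + cos φ₁ · cos φ₂ · sin²(Δλ/2) = 0.176624.
c = 2·atan2(√a, √(1−a)) = 0.86748 rad → d = 6371·c ≈ 5526.70 km ≈ 2984.18 nmi.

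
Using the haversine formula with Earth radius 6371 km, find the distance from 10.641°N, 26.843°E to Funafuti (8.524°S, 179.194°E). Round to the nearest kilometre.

16975 km

Δλ = 179.194 − 26.843 = 152.351°.
Δφ = -8.524 − 10.641 = -19.165°.
a = sin²(Δφ/2) + cos φ₁ · cos φ₂ · sin²(Δλ/2) = 0.944164.
c = 2·atan2(√a, √(1−a)) = 2.66449 rad → d = 6371·c ≈ 16975.45 km.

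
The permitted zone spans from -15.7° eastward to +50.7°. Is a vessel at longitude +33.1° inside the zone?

Band width going east from -15.7° to +50.7°: ((50.7 − -15.7) mod 360) = 66.4°.
Offset of +33.1° east of the west edge: ((33.1 − -15.7) mod 360) = 48.8°.
48.8° ≤ 66.4° ⇒ inside.

Yes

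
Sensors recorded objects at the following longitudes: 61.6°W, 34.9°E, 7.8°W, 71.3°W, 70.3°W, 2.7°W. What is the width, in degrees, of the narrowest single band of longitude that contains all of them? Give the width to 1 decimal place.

Sort the longitudes: -71.3°, -70.3°, -61.6°, -7.8°, -2.7°, +34.9°.
Eastward gaps between consecutive values (wrapping around): 1.0°, 8.7°, 53.8°, 5.1°, 37.6°, 253.8°.
Largest gap = 253.8° ⇒ minimal covering band is its complement: 360° − 253.8° = 106.2°.
Band runs from -71.3° eastward to +34.9°.

106.2°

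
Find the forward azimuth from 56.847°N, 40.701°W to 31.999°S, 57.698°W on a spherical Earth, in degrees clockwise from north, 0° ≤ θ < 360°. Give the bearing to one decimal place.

Δλ = -57.698 − -40.701 = -16.997°.
θ = atan2( sin Δλ · cos φ₂ , cos φ₁ · sin φ₂ − sin φ₁ · cos φ₂ · cos Δλ )
  = atan2(-0.24791, -0.96878) = -165.646° → normalised to [0°, 360°): 194.354°.

194.4°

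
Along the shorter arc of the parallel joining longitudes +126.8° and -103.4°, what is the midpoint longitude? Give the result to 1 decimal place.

-168.3°

Signed shortest Δλ from +126.8° to -103.4° is +129.8°.
Midpoint longitude = +126.8° + (+129.8°)/2 = +126.8° + 64.9° = +191.7°.
Normalise into (−180°, 180°]: -168.3°.
(The naïve average (+126.8 + -103.4)/2 = 11.7° is on the wrong side of the globe.)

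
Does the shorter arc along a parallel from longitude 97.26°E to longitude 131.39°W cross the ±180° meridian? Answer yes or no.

Naïve |-131.39 − 97.26| = 228.65° > 180°, so the shorter arc goes the other way round — across 180°.
Signed shortest Δλ = ((-131.39 − 97.26 + 180) mod 360) − 180 = 131.35°.
Going east by 131.35° from +97.26° passes through 180° before reaching -131.39°.

Yes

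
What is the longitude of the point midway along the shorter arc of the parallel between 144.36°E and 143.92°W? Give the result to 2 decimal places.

Signed shortest Δλ from +144.36° to -143.92° is +71.72°.
Midpoint longitude = +144.36° + (+71.72°)/2 = +144.36° + 35.86° = +180.22°.
Normalise into (−180°, 180°]: -179.78°.
(The naïve average (+144.36 + -143.92)/2 = 0.22° is on the wrong side of the globe.)

179.78°W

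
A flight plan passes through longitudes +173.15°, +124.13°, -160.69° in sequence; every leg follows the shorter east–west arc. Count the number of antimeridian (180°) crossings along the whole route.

1

Leg 1: +173.15° → +124.13°, shortest Δλ = -49.02° (west) — does not cross 180°.
Leg 2: +124.13° → -160.69°, shortest Δλ = 75.18° (east) — crosses 180°.
Total crossings: 1.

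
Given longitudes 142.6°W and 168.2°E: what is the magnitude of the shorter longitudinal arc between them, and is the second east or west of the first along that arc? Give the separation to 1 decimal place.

Raw difference: 168.2 − -142.6 = 310.8°.
Normalise into (−180°, 180°]: 310.8° − 360° = -49.2°.
Negative ⇒ the second point lies to the west; separation 49.2°.

49.2° west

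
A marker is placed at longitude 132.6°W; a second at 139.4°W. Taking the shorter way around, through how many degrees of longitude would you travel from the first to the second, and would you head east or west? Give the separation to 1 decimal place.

6.8° west

Raw difference: -139.4 − -132.6 = -6.8°.
Normalise into (−180°, 180°]: -6.8° stays -6.8°.
Negative ⇒ the second point lies to the west; separation 6.8°.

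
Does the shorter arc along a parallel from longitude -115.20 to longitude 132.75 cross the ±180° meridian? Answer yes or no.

Yes

Naïve |132.75 − -115.20| = 247.95° > 180°, so the shorter arc goes the other way round — across 180°.
Signed shortest Δλ = ((132.75 − -115.20 + 180) mod 360) − 180 = -112.05°.
Going west by 112.05° from -115.20° passes through 180° before reaching +132.75°.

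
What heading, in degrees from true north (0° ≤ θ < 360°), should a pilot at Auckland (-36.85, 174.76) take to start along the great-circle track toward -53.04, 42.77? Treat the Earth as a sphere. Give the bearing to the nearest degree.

Δλ = 42.77 − 174.76 = -131.99°.
θ = atan2( sin Δλ · cos φ₂ , cos φ₁ · sin φ₂ − sin φ₁ · cos φ₂ · cos Δλ )
  = atan2(-0.44689, -0.88064) = -153.094° → normalised to [0°, 360°): 206.906°.

207°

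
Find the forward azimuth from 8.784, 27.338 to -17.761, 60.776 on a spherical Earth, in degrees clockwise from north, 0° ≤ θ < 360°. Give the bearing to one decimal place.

128.9°

Δλ = 60.776 − 27.338 = 33.438°.
θ = atan2( sin Δλ · cos φ₂ , cos φ₁ · sin φ₂ − sin φ₁ · cos φ₂ · cos Δλ )
  = atan2(0.52477, -0.42283) = 128.860° → normalised to [0°, 360°): 128.860°.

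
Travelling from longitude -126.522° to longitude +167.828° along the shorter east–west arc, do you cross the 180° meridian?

Naïve |167.828 − -126.522| = 294.35° > 180°, so the shorter arc goes the other way round — across 180°.
Signed shortest Δλ = ((167.828 − -126.522 + 180) mod 360) − 180 = -65.65°.
Going west by 65.65° from -126.522° passes through 180° before reaching +167.828°.

Yes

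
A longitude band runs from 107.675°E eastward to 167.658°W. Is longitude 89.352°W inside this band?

Band width going east from +107.675° to -167.658°: ((-167.658 − 107.675) mod 360) = 84.667°.
Offset of -89.352° east of the west edge: ((-89.352 − 107.675) mod 360) = 162.973°.
162.973° > 84.667° ⇒ outside.

No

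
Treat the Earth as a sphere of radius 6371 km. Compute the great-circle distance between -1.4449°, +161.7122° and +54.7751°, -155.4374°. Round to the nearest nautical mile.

3980 nmi

Δλ = -155.4374 − 161.7122 = -317.1496°; wrapped into (−180°, 180°]: 42.8504°.
Δφ = 54.7751 − -1.4449 = 56.2200°.
a = sin²(Δφ/2) + cos φ₁ · cos φ₂ · sin²(Δλ/2) = 0.298936.
c = 2·atan2(√a, √(1−a)) = 1.15696 rad → d = 6371·c ≈ 7370.97 km ≈ 3980.00 nmi.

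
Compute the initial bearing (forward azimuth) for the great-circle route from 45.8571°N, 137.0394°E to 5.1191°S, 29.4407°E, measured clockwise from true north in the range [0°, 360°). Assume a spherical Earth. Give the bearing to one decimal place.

Δλ = 29.4407 − 137.0394 = -107.5987°.
θ = atan2( sin Δλ · cos φ₂ , cos φ₁ · sin φ₂ − sin φ₁ · cos φ₂ · cos Δλ )
  = atan2(-0.94940, 0.15396) = -80.789° → normalised to [0°, 360°): 279.211°.

279.2°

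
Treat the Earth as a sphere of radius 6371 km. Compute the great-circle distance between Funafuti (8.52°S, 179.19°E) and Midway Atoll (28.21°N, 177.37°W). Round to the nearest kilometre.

4101 km

Δλ = -177.37 − 179.19 = -356.56°; wrapped into (−180°, 180°]: 3.44°.
Δφ = 28.21 − -8.52 = 36.73°.
a = sin²(Δφ/2) + cos φ₁ · cos φ₂ · sin²(Δλ/2) = 0.100054.
c = 2·atan2(√a, √(1−a)) = 0.64368 rad → d = 6371·c ≈ 4100.89 km.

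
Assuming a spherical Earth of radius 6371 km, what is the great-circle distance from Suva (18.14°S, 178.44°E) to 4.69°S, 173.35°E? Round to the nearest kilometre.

Δλ = 173.35 − 178.44 = -5.09°.
Δφ = -4.69 − -18.14 = 13.45°.
a = sin²(Δφ/2) + cos φ₁ · cos φ₂ · sin²(Δλ/2) = 0.015581.
c = 2·atan2(√a, √(1−a)) = 0.25030 rad → d = 6371·c ≈ 1594.66 km.

1595 km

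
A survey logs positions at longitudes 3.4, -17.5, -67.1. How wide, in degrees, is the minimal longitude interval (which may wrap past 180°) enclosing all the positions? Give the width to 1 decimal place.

Sort the longitudes: -67.1°, -17.5°, +3.4°.
Eastward gaps between consecutive values (wrapping around): 49.6°, 20.9°, 289.5°.
Largest gap = 289.5° ⇒ minimal covering band is its complement: 360° − 289.5° = 70.5°.
Band runs from -67.1° eastward to +3.4°.

70.5°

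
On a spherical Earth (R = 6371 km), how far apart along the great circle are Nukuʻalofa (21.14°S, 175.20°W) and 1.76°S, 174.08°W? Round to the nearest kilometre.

Δλ = -174.08 − -175.20 = 1.12°.
Δφ = -1.76 − -21.14 = 19.38°.
a = sin²(Δφ/2) + cos φ₁ · cos φ₂ · sin²(Δλ/2) = 0.028420.
c = 2·atan2(√a, √(1−a)) = 0.33878 rad → d = 6371·c ≈ 2158.37 km.

2158 km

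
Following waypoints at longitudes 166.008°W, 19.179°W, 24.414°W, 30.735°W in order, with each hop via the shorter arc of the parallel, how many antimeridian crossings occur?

0

Leg 1: -166.008° → -19.179°, shortest Δλ = 146.829° (east) — does not cross 180°.
Leg 2: -19.179° → -24.414°, shortest Δλ = -5.235° (west) — does not cross 180°.
Leg 3: -24.414° → -30.735°, shortest Δλ = -6.321° (west) — does not cross 180°.
Total crossings: 0.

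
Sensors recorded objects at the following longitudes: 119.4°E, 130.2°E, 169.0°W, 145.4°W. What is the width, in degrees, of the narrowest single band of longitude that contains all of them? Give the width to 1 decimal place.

Sort the longitudes: -169.0°, -145.4°, +119.4°, +130.2°.
Eastward gaps between consecutive values (wrapping around): 23.6°, 264.8°, 10.8°, 60.8°.
Largest gap = 264.8° ⇒ minimal covering band is its complement: 360° − 264.8° = 95.2°.
Band runs from +119.4° eastward to -145.4°, crossing the antimeridian.

95.2°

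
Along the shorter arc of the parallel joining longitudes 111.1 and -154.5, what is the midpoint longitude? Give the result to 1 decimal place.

Signed shortest Δλ from +111.1° to -154.5° is +94.4°.
Midpoint longitude = +111.1° + (+94.4°)/2 = +111.1° + 47.2° = +158.3°.
(The naïve average (+111.1 + -154.5)/2 = -21.7° is on the wrong side of the globe.)

+158.3°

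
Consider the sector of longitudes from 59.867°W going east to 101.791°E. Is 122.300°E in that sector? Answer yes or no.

No

Band width going east from -59.867° to +101.791°: ((101.791 − -59.867) mod 360) = 161.658°.
Offset of +122.300° east of the west edge: ((122.300 − -59.867) mod 360) = 182.167°.
182.167° > 161.658° ⇒ outside.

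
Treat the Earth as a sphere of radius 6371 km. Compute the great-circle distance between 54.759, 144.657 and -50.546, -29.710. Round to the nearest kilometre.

19412 km

Δλ = -29.710 − 144.657 = -174.367°.
Δφ = -50.546 − 54.759 = -105.305°.
a = sin²(Δφ/2) + cos φ₁ · cos φ₂ · sin²(Δλ/2) = 0.997764.
c = 2·atan2(√a, √(1−a)) = 3.04698 rad → d = 6371·c ≈ 19412.28 km.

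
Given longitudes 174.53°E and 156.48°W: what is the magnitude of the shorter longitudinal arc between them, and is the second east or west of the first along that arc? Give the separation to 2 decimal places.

Raw difference: -156.48 − 174.53 = -331.01°.
Normalise into (−180°, 180°]: -331.01° + 360° = 28.99°.
Positive ⇒ the second point lies to the east; separation 28.99°.

28.99° east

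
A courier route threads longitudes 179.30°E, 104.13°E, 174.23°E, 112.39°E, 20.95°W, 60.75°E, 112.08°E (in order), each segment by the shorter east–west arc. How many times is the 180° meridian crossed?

Leg 1: +179.30° → +104.13°, shortest Δλ = -75.17° (west) — does not cross 180°.
Leg 2: +104.13° → +174.23°, shortest Δλ = 70.1° (east) — does not cross 180°.
Leg 3: +174.23° → +112.39°, shortest Δλ = -61.84° (west) — does not cross 180°.
Leg 4: +112.39° → -20.95°, shortest Δλ = -133.34° (west) — does not cross 180°.
Leg 5: -20.95° → +60.75°, shortest Δλ = 81.7° (east) — does not cross 180°.
Leg 6: +60.75° → +112.08°, shortest Δλ = 51.33° (east) — does not cross 180°.
Total crossings: 0.

0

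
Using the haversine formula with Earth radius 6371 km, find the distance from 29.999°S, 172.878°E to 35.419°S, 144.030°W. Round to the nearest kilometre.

Δλ = -144.030 − 172.878 = -316.908°; wrapped into (−180°, 180°]: 43.092°.
Δφ = -35.419 − -29.999 = -5.420°.
a = sin²(Δφ/2) + cos φ₁ · cos φ₂ · sin²(Δλ/2) = 0.097422.
c = 2·atan2(√a, √(1−a)) = 0.63486 rad → d = 6371·c ≈ 4044.69 km.

4045 km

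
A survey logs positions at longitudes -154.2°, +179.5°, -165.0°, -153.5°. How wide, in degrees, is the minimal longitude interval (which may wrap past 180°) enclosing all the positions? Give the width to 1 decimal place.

Sort the longitudes: -165.0°, -154.2°, -153.5°, +179.5°.
Eastward gaps between consecutive values (wrapping around): 10.8°, 0.7°, 333.0°, 15.5°.
Largest gap = 333.0° ⇒ minimal covering band is its complement: 360° − 333.0° = 27.0°.
Band runs from +179.5° eastward to -153.5°, crossing the antimeridian.

27.0°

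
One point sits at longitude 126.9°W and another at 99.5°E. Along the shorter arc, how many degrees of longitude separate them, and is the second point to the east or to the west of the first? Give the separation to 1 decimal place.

133.6° west

Raw difference: 99.5 − -126.9 = 226.4°.
Normalise into (−180°, 180°]: 226.4° − 360° = -133.6°.
Negative ⇒ the second point lies to the west; separation 133.6°.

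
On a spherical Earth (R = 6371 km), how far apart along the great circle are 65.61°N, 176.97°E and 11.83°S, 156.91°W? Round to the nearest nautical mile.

4794 nmi

Δλ = -156.91 − 176.97 = -333.88°; wrapped into (−180°, 180°]: 26.12°.
Δφ = -11.83 − 65.61 = -77.44°.
a = sin²(Δφ/2) + cos φ₁ · cos φ₂ · sin²(Δλ/2) = 0.411907.
c = 2·atan2(√a, √(1−a)) = 1.39369 rad → d = 6371·c ≈ 8879.18 km ≈ 4794.37 nmi.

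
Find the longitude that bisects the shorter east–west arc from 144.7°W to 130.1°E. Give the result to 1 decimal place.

172.7°E

Signed shortest Δλ from -144.7° to +130.1° is -85.2°.
Midpoint longitude = -144.7° + (-85.2°)/2 = -144.7° − 42.6° = -187.3°.
Normalise into (−180°, 180°]: +172.7°.
(The naïve average (-144.7 + +130.1)/2 = -7.3° is on the wrong side of the globe.)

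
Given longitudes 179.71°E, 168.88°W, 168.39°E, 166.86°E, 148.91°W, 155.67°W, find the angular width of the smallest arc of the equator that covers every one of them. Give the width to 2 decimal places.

Sort the longitudes: -168.88°, -155.67°, -148.91°, +166.86°, +168.39°, +179.71°.
Eastward gaps between consecutive values (wrapping around): 13.21°, 6.76°, 315.77°, 1.53°, 11.32°, 11.41°.
Largest gap = 315.77° ⇒ minimal covering band is its complement: 360° − 315.77° = 44.23°.
Band runs from +166.86° eastward to -148.91°, crossing the antimeridian.

44.23°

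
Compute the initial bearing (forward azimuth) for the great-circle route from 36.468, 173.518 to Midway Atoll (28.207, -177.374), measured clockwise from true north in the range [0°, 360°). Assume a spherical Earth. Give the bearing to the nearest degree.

134°

Δλ = -177.374 − 173.518 = -350.892°; wrapped into (−180°, 180°]: 9.108°.
θ = atan2( sin Δλ · cos φ₂ , cos φ₁ · sin φ₂ − sin φ₁ · cos φ₂ · cos Δλ )
  = atan2(0.13950, -0.13708) = 134.499° → normalised to [0°, 360°): 134.499°.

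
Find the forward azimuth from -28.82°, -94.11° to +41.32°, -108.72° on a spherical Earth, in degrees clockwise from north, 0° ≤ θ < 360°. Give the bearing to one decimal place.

Δλ = -108.72 − -94.11 = -14.61°.
θ = atan2( sin Δλ · cos φ₂ , cos φ₁ · sin φ₂ − sin φ₁ · cos φ₂ · cos Δλ )
  = atan2(-0.18944, 0.92882) = -11.528° → normalised to [0°, 360°): 348.472°.

348.5°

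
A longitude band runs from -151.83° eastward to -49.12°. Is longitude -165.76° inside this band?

Band width going east from -151.83° to -49.12°: ((-49.12 − -151.83) mod 360) = 102.71°.
Offset of -165.76° east of the west edge: ((-165.76 − -151.83) mod 360) = 346.07°.
346.07° > 102.71° ⇒ outside.

No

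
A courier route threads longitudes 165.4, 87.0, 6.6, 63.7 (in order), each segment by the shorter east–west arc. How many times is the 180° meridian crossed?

Leg 1: +165.4° → +87.0°, shortest Δλ = -78.4° (west) — does not cross 180°.
Leg 2: +87.0° → +6.6°, shortest Δλ = -80.4° (west) — does not cross 180°.
Leg 3: +6.6° → +63.7°, shortest Δλ = 57.1° (east) — does not cross 180°.
Total crossings: 0.

0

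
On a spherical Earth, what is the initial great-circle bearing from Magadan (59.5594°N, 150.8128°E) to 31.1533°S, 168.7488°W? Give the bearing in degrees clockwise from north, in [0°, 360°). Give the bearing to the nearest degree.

146°

Δλ = -168.7488 − 150.8128 = -319.5616°; wrapped into (−180°, 180°]: 40.4384°.
θ = atan2( sin Δλ · cos φ₂ , cos φ₁ · sin φ₂ − sin φ₁ · cos φ₂ · cos Δλ )
  = atan2(0.55509, -0.82366) = 146.023° → normalised to [0°, 360°): 146.023°.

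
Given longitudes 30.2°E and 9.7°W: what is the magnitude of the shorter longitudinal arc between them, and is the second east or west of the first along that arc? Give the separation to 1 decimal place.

39.9° west

Raw difference: -9.7 − 30.2 = -39.9°.
Normalise into (−180°, 180°]: -39.9° stays -39.9°.
Negative ⇒ the second point lies to the west; separation 39.9°.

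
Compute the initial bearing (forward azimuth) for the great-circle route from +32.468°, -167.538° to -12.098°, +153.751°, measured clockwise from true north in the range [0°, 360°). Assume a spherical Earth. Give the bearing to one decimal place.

Δλ = 153.751 − -167.538 = 321.289°; wrapped into (−180°, 180°]: -38.711°.
θ = atan2( sin Δλ · cos φ₂ , cos φ₁ · sin φ₂ − sin φ₁ · cos φ₂ · cos Δλ )
  = atan2(-0.61150, -0.58641) = -133.800° → normalised to [0°, 360°): 226.200°.

226.2°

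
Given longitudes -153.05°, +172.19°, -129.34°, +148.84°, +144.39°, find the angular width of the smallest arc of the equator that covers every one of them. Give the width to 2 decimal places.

Sort the longitudes: -153.05°, -129.34°, +144.39°, +148.84°, +172.19°.
Eastward gaps between consecutive values (wrapping around): 23.71°, 273.73°, 4.45°, 23.35°, 34.76°.
Largest gap = 273.73° ⇒ minimal covering band is its complement: 360° − 273.73° = 86.27°.
Band runs from +144.39° eastward to -129.34°, crossing the antimeridian.

86.27°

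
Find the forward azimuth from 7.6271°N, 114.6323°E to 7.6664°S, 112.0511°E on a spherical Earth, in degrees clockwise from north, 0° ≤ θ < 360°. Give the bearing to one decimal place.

189.6°

Δλ = 112.0511 − 114.6323 = -2.5812°.
θ = atan2( sin Δλ · cos φ₂ , cos φ₁ · sin φ₂ − sin φ₁ · cos φ₂ · cos Δλ )
  = atan2(-0.04463, -0.26363) = -170.391° → normalised to [0°, 360°): 189.609°.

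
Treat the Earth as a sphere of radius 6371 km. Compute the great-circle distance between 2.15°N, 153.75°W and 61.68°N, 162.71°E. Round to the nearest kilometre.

7547 km

Δλ = 162.71 − -153.75 = 316.46°; wrapped into (−180°, 180°]: -43.54°.
Δφ = 61.68 − 2.15 = 59.53°.
a = sin²(Δφ/2) + cos φ₁ · cos φ₂ · sin²(Δλ/2) = 0.311665.
c = 2·atan2(√a, √(1−a)) = 1.18460 rad → d = 6371·c ≈ 7547.07 km.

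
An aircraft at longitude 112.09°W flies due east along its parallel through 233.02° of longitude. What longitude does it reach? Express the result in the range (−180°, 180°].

Start at -112.09°; shift +233.02° → +120.93°.
+120.93° already lies in (−180°, 180°].

120.93°E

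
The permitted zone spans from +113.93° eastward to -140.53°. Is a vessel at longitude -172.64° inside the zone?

Band width going east from +113.93° to -140.53°: ((-140.53 − 113.93) mod 360) = 105.54°.
Offset of -172.64° east of the west edge: ((-172.64 − 113.93) mod 360) = 73.43°.
73.43° ≤ 105.54° ⇒ inside.

Yes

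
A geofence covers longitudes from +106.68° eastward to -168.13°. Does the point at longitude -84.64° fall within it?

Band width going east from +106.68° to -168.13°: ((-168.13 − 106.68) mod 360) = 85.19°.
Offset of -84.64° east of the west edge: ((-84.64 − 106.68) mod 360) = 168.68°.
168.68° > 85.19° ⇒ outside.

No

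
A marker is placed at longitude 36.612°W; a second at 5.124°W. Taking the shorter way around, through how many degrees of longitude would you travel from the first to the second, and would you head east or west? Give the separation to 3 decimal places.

Raw difference: -5.124 − -36.612 = 31.488°.
Normalise into (−180°, 180°]: 31.488° stays 31.488°.
Positive ⇒ the second point lies to the east; separation 31.488°.

31.488° east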